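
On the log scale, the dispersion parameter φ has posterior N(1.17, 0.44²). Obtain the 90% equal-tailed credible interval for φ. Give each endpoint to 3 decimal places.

[1.562, 6.644]

On the log scale the 90% interval is 1.17 ± 1.645 × 0.44 = [0.4463, 1.8937].
Exponentiate: [e^0.4463, e^1.8937] = [1.562, 6.644].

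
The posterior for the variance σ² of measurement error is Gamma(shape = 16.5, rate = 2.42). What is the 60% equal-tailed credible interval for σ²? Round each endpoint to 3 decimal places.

[5.381, 8.176]

Posterior: Gamma(shape 16.5, rate 2.42).
Equal-tailed 60% interval: Gamma(16.5, 2.42) quantiles at 0.2 and 0.8.
Posterior mean ≈ 6.818, SD ≈ 1.679; a Normal approximation gives roughly [5.406, 8.231].
Exact: lower = 5.381; upper = 8.176.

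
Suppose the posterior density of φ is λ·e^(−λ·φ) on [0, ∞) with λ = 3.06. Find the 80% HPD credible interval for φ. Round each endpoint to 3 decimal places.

The exponential density is strictly decreasing on [0, ∞), so the HPD interval is anchored at 0: [0, q] with P(φ ≤ q) = 0.80.
q = −ln(1 − 0.80) / 3.06 = 1.6094 / 3.06 = 0.526.

[0.000, 0.526]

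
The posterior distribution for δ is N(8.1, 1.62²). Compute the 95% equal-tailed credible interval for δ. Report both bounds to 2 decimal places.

The posterior is symmetric, so the 95% equal-tailed interval is δ = 8.1 ± z·1.62 with z = 1.960.
Half-width: 1.960 × 1.62 = 3.18.
8.1 − 3.18 = 4.92; 8.1 + 3.18 = 11.28.

[4.92, 11.28]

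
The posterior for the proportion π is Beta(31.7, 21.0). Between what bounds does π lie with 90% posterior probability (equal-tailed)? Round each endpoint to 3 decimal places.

[0.489, 0.709]

Posterior: Beta(31.7, 21.0).
Equal-tailed 90% interval: the 0.05 and 0.95 quantiles of Beta(31.7, 21.0).
Posterior mean ≈ 0.602, SD ≈ 0.067; a Normal approximation gives roughly [0.492, 0.711].
Exact: F⁻¹(0.05) = 0.489; F⁻¹(0.95) = 0.709.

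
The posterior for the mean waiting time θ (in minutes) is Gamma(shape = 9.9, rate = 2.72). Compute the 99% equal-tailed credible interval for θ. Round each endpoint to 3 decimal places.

Posterior: Gamma(shape 9.9, rate 2.72).
Equal-tailed 99% interval: Gamma(9.9, 2.72) quantiles at 0.005 and 0.995.
Posterior mean ≈ 3.640, SD ≈ 1.157; a Normal approximation gives roughly [0.660, 6.619].
Exact: lower = 1.345; upper = 7.301.

[1.345, 7.301]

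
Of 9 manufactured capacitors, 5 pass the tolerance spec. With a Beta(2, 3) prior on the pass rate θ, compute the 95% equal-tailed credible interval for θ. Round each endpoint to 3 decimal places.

[0.251, 0.749]

Posterior: Beta(2+5, 3+4) = Beta(7, 7).
Equal-tailed 95% interval: the 0.025 and 0.975 quantiles of Beta(7, 7).
Posterior mean ≈ 0.500, SD ≈ 0.129; a Normal approximation gives roughly [0.247, 0.753].
Exact: F⁻¹(0.025) = 0.251; F⁻¹(0.975) = 0.749.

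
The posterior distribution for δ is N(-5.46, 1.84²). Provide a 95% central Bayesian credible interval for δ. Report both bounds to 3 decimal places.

[-9.066, -1.854]

The posterior is symmetric, so the 95% equal-tailed interval is δ = -5.46 ± z·1.84 with z = 1.960.
Half-width: 1.960 × 1.84 = 3.606.
-5.46 − 3.606 = -9.066; -5.46 + 3.606 = -1.854.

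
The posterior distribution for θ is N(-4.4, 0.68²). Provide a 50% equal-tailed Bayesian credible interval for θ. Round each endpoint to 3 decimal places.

[-4.859, -3.941]

The posterior is symmetric, so the 50% equal-tailed interval is θ = -4.4 ± z·0.68 with z = 0.674.
Half-width: 0.674 × 0.68 = 0.459.
-4.4 − 0.459 = -4.859; -4.4 + 0.459 = -3.941.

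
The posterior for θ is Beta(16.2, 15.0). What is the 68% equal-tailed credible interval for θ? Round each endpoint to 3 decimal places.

Posterior: Beta(16.2, 15.0).
Equal-tailed 68% interval: the 0.16 and 0.84 quantiles of Beta(16.2, 15.0).
Posterior mean ≈ 0.519, SD ≈ 0.088; a Normal approximation gives roughly [0.432, 0.607].
Exact: F⁻¹(0.16) = 0.430; F⁻¹(0.84) = 0.608.

[0.430, 0.608]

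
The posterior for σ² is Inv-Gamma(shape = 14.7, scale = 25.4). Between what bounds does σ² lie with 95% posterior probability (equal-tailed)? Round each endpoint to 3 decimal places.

[1.099, 3.108]

Inverse-Gamma(14.7, 25.4) quantiles: F⁻¹(0.025) and F⁻¹(0.975).
Equivalently, 1/σ² ~ Gamma(14.7, rate = 25.4); invert its 0.975 and 0.025 quantiles.
Posterior mean ≈ 1.854, SD ≈ 0.520; a Normal approximation gives roughly [0.834, 2.874].
Exact: lower = 1.099; upper = 3.108.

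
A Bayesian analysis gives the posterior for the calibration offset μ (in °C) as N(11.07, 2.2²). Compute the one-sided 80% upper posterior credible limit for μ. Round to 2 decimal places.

Need U with P(μ ≤ U) = 0.80: U = 11.07 + z_{0.2}·2.2.
z = 0.842; U = 11.07 + 0.842 × 2.2 = 12.92.

12.92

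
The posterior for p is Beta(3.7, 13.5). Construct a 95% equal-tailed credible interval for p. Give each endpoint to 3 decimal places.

[0.062, 0.431]

Posterior: Beta(3.7, 13.5).
Equal-tailed 95% interval: the 0.025 and 0.975 quantiles of Beta(3.7, 13.5).
Posterior mean ≈ 0.215, SD ≈ 0.096; a Normal approximation gives roughly [0.026, 0.404].
Exact: F⁻¹(0.025) = 0.062; F⁻¹(0.975) = 0.431.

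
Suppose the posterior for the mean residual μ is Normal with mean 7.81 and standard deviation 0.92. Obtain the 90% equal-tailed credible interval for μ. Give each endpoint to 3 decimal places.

[6.297, 9.323]

The posterior is symmetric, so the 90% equal-tailed interval is μ = 7.81 ± z·0.92 with z = 1.645.
Half-width: 1.645 × 0.92 = 1.513.
7.81 − 1.513 = 6.297; 7.81 + 1.513 = 9.323.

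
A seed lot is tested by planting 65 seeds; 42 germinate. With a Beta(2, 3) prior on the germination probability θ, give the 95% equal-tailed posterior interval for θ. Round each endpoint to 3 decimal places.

[0.513, 0.737]

Posterior: Beta(2+42, 3+23) = Beta(44, 26).
Equal-tailed 95% interval: the 0.025 and 0.975 quantiles of Beta(44, 26).
Posterior mean ≈ 0.629, SD ≈ 0.057; a Normal approximation gives roughly [0.516, 0.741].
Exact: F⁻¹(0.025) = 0.513; F⁻¹(0.975) = 0.737.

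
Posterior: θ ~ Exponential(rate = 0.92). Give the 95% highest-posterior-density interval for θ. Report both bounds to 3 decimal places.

[0.000, 3.256]

The exponential density is strictly decreasing on [0, ∞), so the HPD interval is anchored at 0: [0, q] with P(θ ≤ q) = 0.95.
q = −ln(1 − 0.95) / 0.92 = 2.9957 / 0.92 = 3.256.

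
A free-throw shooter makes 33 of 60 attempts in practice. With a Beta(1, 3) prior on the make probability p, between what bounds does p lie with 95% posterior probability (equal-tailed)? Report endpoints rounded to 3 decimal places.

Posterior: Beta(1+33, 3+27) = Beta(34, 30).
Equal-tailed 95% interval: the 0.025 and 0.975 quantiles of Beta(34, 30).
Posterior mean ≈ 0.531, SD ≈ 0.062; a Normal approximation gives roughly [0.410, 0.653].
Exact: F⁻¹(0.025) = 0.409; F⁻¹(0.975) = 0.651.

[0.409, 0.651]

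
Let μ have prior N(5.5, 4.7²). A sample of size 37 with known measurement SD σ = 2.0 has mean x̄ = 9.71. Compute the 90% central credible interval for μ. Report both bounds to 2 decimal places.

[9.15, 10.23]

Posterior precision = 1/4.7² + 37/2.0² = 0.0453 + 9.2500 = 9.2953, so posterior SD = 0.3280.
Posterior mean = (5.5/4.7² + 37·9.71/2.0²) / 9.2953 = 9.6895.
Interval: 9.6895 ± 1.645 × 0.3280 → [9.15, 10.23].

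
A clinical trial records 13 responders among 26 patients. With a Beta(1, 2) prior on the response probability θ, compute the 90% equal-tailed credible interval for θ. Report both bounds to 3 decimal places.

[0.333, 0.634]

Posterior: Beta(1+13, 2+13) = Beta(14, 15).
Equal-tailed 90% interval: the 0.05 and 0.95 quantiles of Beta(14, 15).
Posterior mean ≈ 0.483, SD ≈ 0.091; a Normal approximation gives roughly [0.333, 0.633].
Exact: F⁻¹(0.05) = 0.333; F⁻¹(0.95) = 0.634.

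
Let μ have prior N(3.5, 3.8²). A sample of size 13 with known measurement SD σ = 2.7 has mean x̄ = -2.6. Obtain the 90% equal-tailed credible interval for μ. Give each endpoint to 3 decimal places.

[-3.580, -1.163]

Posterior precision = 1/3.8² + 13/2.7² = 0.0693 + 1.7833 = 1.8525, so posterior SD = 0.7347.
Posterior mean = (3.5/3.8² + 13·-2.6/2.7²) / 1.8525 = -2.3720.
Interval: -2.3720 ± 1.645 × 0.7347 → [-3.580, -1.163].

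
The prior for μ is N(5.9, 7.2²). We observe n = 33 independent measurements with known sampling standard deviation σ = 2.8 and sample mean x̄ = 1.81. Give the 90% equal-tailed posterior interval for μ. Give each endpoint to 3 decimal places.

Posterior precision = 1/7.2² + 33/2.8² = 0.0193 + 4.2092 = 4.2285, so posterior SD = 0.4863.
Posterior mean = (5.9/7.2² + 33·1.81/2.8²) / 4.2285 = 1.8287.
Interval: 1.8287 ± 1.645 × 0.4863 → [1.029, 2.629].

[1.029, 2.629]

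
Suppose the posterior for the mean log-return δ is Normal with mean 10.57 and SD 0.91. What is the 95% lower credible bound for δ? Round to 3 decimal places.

9.073

Need L with P(δ ≥ L) = 0.95: L = 10.57 − z_{0.05}·0.91.
z = 1.645; L = 10.57 − 1.645 × 0.91 = 9.073.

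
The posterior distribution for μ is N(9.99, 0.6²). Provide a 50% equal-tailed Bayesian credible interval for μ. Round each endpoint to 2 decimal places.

[9.59, 10.39]

The posterior is symmetric, so the 50% equal-tailed interval is μ = 9.99 ± z·0.6 with z = 0.674.
Half-width: 0.674 × 0.6 = 0.40.
9.99 − 0.40 = 9.59; 9.99 + 0.40 = 10.39.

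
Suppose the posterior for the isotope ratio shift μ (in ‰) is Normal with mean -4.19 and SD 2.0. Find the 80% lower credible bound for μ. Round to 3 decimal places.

Need L with P(μ ≥ L) = 0.80: L = -4.19 − z_{0.2}·2.0.
z = 0.842; L = -4.19 − 0.842 × 2.0 = -5.873.

-5.873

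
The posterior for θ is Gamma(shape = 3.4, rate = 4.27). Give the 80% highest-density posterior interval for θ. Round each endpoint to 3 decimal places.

[0.207, 1.189]

The posterior is unimodal and skewed, so the HPD interval has equal density at both endpoints and is the shortest 80% interval.
Solving f(0.207) = f(1.189) with F(1.189) − F(0.207) = 0.80 gives [0.207, 1.189].
For comparison, the equal-tailed interval is [0.317, 1.375]; the HPD is narrower and shifted toward the mode.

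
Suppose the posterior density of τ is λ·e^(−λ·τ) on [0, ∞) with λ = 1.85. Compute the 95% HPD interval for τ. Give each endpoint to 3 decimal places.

The exponential density is strictly decreasing on [0, ∞), so the HPD interval is anchored at 0: [0, q] with P(τ ≤ q) = 0.95.
q = −ln(1 − 0.95) / 1.85 = 2.9957 / 1.85 = 1.619.

[0.000, 1.619]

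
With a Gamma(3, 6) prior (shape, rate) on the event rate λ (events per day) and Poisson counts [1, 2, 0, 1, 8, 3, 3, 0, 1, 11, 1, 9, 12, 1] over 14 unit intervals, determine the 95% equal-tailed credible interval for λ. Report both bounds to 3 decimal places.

[2.115, 3.580]

Posterior: Gamma(3+53, 6+14) = Gamma(56, 20) (shape, rate).
Equal-tailed 95% interval: Gamma(56, 20) quantiles at 0.025 and 0.975.
Posterior mean ≈ 2.800, SD ≈ 0.374; a Normal approximation gives roughly [2.067, 3.533].
Exact: lower = 2.115; upper = 3.580.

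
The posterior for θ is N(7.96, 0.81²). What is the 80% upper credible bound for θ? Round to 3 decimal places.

8.642

Need U with P(θ ≤ U) = 0.80: U = 7.96 + z_{0.2}·0.81.
z = 0.842; U = 7.96 + 0.842 × 0.81 = 8.642.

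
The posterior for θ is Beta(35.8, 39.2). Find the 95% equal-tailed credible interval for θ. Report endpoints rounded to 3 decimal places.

[0.366, 0.590]

Posterior: Beta(35.8, 39.2).
Equal-tailed 95% interval: the 0.025 and 0.975 quantiles of Beta(35.8, 39.2).
Posterior mean ≈ 0.477, SD ≈ 0.057; a Normal approximation gives roughly [0.365, 0.590].
Exact: F⁻¹(0.025) = 0.366; F⁻¹(0.975) = 0.590.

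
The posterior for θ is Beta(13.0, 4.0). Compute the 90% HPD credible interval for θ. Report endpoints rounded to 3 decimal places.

[0.609, 0.927]

The posterior is unimodal and skewed, so the HPD interval has equal density at both endpoints and is the shortest 90% interval.
Solving f(0.609) = f(0.927) with F(0.927) − F(0.609) = 0.90 gives [0.609, 0.927].
For comparison, the equal-tailed interval is [0.583, 0.910]; the HPD is narrower and shifted toward the mode.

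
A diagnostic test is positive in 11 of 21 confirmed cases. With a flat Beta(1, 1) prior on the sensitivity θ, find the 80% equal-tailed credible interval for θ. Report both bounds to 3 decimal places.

[0.389, 0.654]

Posterior: Beta(1+11, 1+10) = Beta(12, 11).
Equal-tailed 80% interval: the 0.1 and 0.9 quantiles of Beta(12, 11).
Posterior mean ≈ 0.522, SD ≈ 0.102; a Normal approximation gives roughly [0.391, 0.652].
Exact: F⁻¹(0.1) = 0.389; F⁻¹(0.9) = 0.654.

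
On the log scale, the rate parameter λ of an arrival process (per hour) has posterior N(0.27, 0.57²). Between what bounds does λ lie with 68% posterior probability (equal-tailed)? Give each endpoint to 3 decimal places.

[0.743, 2.309]

On the log scale the 68% interval is 0.27 ± 0.994 × 0.57 = [-0.2968, 0.8368].
Exponentiate: [e^-0.2968, e^0.8368] = [0.743, 2.309].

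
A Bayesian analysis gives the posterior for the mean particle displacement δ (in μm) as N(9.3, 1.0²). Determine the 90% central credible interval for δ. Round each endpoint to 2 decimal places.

[7.66, 10.94]

The posterior is symmetric, so the 90% equal-tailed interval is δ = 9.3 ± z·1.0 with z = 1.645.
Half-width: 1.645 × 1.0 = 1.64.
9.3 − 1.64 = 7.66; 9.3 + 1.64 = 10.94.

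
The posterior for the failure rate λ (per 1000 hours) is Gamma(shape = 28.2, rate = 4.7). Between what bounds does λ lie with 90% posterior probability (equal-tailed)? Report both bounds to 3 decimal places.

Posterior: Gamma(shape 28.2, rate 4.7).
Equal-tailed 90% interval: Gamma(28.2, 4.7) quantiles at 0.05 and 0.95.
Posterior mean ≈ 6.000, SD ≈ 1.130; a Normal approximation gives roughly [4.142, 7.858].
Exact: lower = 4.270; upper = 7.971.

[4.270, 7.971]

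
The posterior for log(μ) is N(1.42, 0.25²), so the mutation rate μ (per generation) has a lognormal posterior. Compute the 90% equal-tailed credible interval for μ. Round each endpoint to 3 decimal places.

On the log scale the 90% interval is 1.42 ± 1.645 × 0.25 = [1.0088, 1.8312].
Exponentiate: [e^1.0088, e^1.8312] = [2.742, 6.241].

[2.742, 6.241]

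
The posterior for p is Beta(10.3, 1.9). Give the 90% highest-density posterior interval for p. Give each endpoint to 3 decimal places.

[0.701, 0.992]

The posterior is unimodal and skewed, so the HPD interval has equal density at both endpoints and is the shortest 90% interval.
Solving f(0.701) = f(0.992) with F(0.992) − F(0.701) = 0.90 gives [0.701, 0.992].
For comparison, the equal-tailed interval is [0.652, 0.971]; the HPD is narrower and shifted toward the mode.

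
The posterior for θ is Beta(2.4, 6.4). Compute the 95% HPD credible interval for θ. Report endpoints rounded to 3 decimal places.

The posterior is unimodal and skewed, so the HPD interval has equal density at both endpoints and is the shortest 95% interval.
Solving f(0.029) = f(0.547) with F(0.547) − F(0.029) = 0.95 gives [0.029, 0.547].
For comparison, the equal-tailed interval is [0.052, 0.589]; the HPD is narrower and shifted toward the mode.

[0.029, 0.547]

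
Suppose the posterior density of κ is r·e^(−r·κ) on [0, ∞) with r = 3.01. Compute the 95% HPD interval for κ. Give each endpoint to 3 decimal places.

[0.000, 0.995]

The exponential density is strictly decreasing on [0, ∞), so the HPD interval is anchored at 0: [0, q] with P(κ ≤ q) = 0.95.
q = −ln(1 − 0.95) / 3.01 = 2.9957 / 3.01 = 0.995.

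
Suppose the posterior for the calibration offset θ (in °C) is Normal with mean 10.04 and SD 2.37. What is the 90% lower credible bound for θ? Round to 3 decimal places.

7.003

Need L with P(θ ≥ L) = 0.90: L = 10.04 − z_{0.1}·2.37.
z = 1.282; L = 10.04 − 1.282 × 2.37 = 7.003.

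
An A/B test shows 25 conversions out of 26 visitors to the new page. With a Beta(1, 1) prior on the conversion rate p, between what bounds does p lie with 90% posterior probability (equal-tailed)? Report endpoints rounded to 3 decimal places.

Posterior: Beta(1+25, 1+1) = Beta(26, 2).
Equal-tailed 90% interval: the 0.05 and 0.95 quantiles of Beta(26, 2).
Posterior mean ≈ 0.929, SD ≈ 0.048; a Normal approximation gives roughly [0.850, 1.007].
Exact: F⁻¹(0.05) = 0.836; F⁻¹(0.95) = 0.987.

[0.836, 0.987]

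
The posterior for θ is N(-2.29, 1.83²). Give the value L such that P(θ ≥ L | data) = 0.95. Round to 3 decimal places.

Need L with P(θ ≥ L) = 0.95: L = -2.29 − z_{0.05}·1.83.
z = 1.645; L = -2.29 − 1.645 × 1.83 = -5.300.

-5.300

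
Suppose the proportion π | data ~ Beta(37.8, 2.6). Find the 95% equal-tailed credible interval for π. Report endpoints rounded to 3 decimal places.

[0.843, 0.988]

Posterior: Beta(37.8, 2.6).
Equal-tailed 95% interval: the 0.025 and 0.975 quantiles of Beta(37.8, 2.6).
Posterior mean ≈ 0.936, SD ≈ 0.038; a Normal approximation gives roughly [0.861, 1.010].
Exact: F⁻¹(0.025) = 0.843; F⁻¹(0.975) = 0.988.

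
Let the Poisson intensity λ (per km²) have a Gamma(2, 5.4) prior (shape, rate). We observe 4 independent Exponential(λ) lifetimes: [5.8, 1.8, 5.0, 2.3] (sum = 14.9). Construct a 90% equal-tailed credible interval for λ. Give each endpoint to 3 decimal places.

[0.129, 0.518]

Posterior: Gamma(2+4, 5.4+14.9) = Gamma(6, 20.3) (shape, rate).
Equal-tailed 90% interval: Gamma(6, 20.3) quantiles at 0.05 and 0.95.
Posterior mean ≈ 0.296, SD ≈ 0.121; a Normal approximation gives roughly [0.097, 0.494].
Exact: lower = 0.129; upper = 0.518.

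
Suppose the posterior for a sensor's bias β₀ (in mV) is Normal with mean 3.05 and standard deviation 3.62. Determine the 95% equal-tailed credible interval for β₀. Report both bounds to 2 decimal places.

The posterior is symmetric, so the 95% equal-tailed interval is β₀ = 3.05 ± z·3.62 with z = 1.960.
Half-width: 1.960 × 3.62 = 7.10.
3.05 − 7.10 = -4.05; 3.05 + 7.10 = 10.15.

[-4.05, 10.15]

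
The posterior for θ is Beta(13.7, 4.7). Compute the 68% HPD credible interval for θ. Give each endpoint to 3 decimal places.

[0.666, 0.862]

The posterior is unimodal and skewed, so the HPD interval has equal density at both endpoints and is the shortest 68% interval.
Solving f(0.666) = f(0.862) with F(0.862) − F(0.666) = 0.68 gives [0.666, 0.862].
For comparison, the equal-tailed interval is [0.644, 0.844]; the HPD is narrower and shifted toward the mode.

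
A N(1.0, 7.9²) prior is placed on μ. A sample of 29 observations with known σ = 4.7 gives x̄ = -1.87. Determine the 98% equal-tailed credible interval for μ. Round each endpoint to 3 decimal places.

[-3.853, 0.183]

Posterior precision = 1/7.9² + 29/4.7² = 0.0160 + 1.3128 = 1.3288, so posterior SD = 0.8675.
Posterior mean = (1.0/7.9² + 29·-1.87/4.7²) / 1.3288 = -1.8354.
Interval: -1.8354 ± 2.326 × 0.8675 → [-3.853, 0.183].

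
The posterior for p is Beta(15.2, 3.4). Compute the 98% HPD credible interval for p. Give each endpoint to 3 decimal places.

The posterior is unimodal and skewed, so the HPD interval has equal density at both endpoints and is the shortest 98% interval.
Solving f(0.600) = f(0.978) with F(0.978) − F(0.600) = 0.98 gives [0.600, 0.978].
For comparison, the equal-tailed interval is [0.573, 0.965]; the HPD is narrower and shifted toward the mode.

[0.600, 0.978]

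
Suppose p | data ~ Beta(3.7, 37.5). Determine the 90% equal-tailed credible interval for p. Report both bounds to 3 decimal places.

[0.030, 0.172]

Posterior: Beta(3.7, 37.5).
Equal-tailed 90% interval: the 0.05 and 0.95 quantiles of Beta(3.7, 37.5).
Posterior mean ≈ 0.090, SD ≈ 0.044; a Normal approximation gives roughly [0.017, 0.162].
Exact: F⁻¹(0.05) = 0.030; F⁻¹(0.95) = 0.172.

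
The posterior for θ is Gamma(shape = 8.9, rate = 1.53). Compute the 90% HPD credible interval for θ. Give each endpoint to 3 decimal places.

[2.680, 8.846]

The posterior is unimodal and skewed, so the HPD interval has equal density at both endpoints and is the shortest 90% interval.
Solving f(2.680) = f(8.846) with F(8.846) − F(2.680) = 0.90 gives [2.680, 8.846].
For comparison, the equal-tailed interval is [3.022, 9.351]; the HPD is narrower and shifted toward the mode.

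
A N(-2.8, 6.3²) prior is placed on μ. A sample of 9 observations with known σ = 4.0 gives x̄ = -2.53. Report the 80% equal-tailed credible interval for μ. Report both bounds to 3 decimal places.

Posterior precision = 1/6.3² + 9/4.0² = 0.0252 + 0.5625 = 0.5877, so posterior SD = 1.3044.
Posterior mean = (-2.8/6.3² + 9·-2.53/4.0²) / 0.5877 = -2.5416.
Interval: -2.5416 ± 1.282 × 1.3044 → [-4.213, -0.870].

[-4.213, -0.870]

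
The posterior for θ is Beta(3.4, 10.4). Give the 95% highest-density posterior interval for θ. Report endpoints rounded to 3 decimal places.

The posterior is unimodal and skewed, so the HPD interval has equal density at both endpoints and is the shortest 95% interval.
Solving f(0.049) = f(0.465) with F(0.465) − F(0.049) = 0.95 gives [0.049, 0.465].
For comparison, the equal-tailed interval is [0.067, 0.495]; the HPD is narrower and shifted toward the mode.

[0.049, 0.465]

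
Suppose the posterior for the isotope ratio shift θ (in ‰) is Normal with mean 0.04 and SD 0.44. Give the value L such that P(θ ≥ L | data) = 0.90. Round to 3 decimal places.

Need L with P(θ ≥ L) = 0.90: L = 0.04 − z_{0.1}·0.44.
z = 1.282; L = 0.04 − 1.282 × 0.44 = -0.524.

-0.524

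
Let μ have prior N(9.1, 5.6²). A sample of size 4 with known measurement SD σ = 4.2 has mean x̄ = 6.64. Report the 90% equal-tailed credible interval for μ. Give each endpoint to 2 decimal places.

Posterior precision = 1/5.6² + 4/4.2² = 0.0319 + 0.2268 = 0.2586, so posterior SD = 1.9663.
Posterior mean = (9.1/5.6² + 4·6.64/4.2²) / 0.2586 = 6.9433.
Interval: 6.9433 ± 1.645 × 1.9663 → [3.71, 10.18].

[3.71, 10.18]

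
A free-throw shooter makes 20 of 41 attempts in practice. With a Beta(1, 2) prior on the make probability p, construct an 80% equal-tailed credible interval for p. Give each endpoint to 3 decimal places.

Posterior: Beta(1+20, 2+21) = Beta(21, 23).
Equal-tailed 80% interval: the 0.1 and 0.9 quantiles of Beta(21, 23).
Posterior mean ≈ 0.477, SD ≈ 0.074; a Normal approximation gives roughly [0.382, 0.573].
Exact: F⁻¹(0.1) = 0.381; F⁻¹(0.9) = 0.574.

[0.381, 0.574]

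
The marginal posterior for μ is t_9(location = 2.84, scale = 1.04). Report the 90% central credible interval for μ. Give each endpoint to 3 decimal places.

The t_9 distribution is symmetric; the 90% interval is 2.84 ± t·1.04 with t_{0.95,9} = 1.833.
Half-width: 1.833 × 1.04 = 1.906.
2.84 − 1.906 = 0.934; 2.84 + 1.906 = 4.746.

[0.934, 4.746]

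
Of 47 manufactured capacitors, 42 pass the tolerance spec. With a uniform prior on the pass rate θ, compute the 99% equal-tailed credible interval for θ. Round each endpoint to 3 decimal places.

Posterior: Beta(1+42, 1+5) = Beta(43, 6).
Equal-tailed 99% interval: the 0.005 and 0.995 quantiles of Beta(43, 6).
Posterior mean ≈ 0.878, SD ≈ 0.046; a Normal approximation gives roughly [0.758, 0.997].
Exact: F⁻¹(0.005) = 0.732; F⁻¹(0.995) = 0.967.

[0.732, 0.967]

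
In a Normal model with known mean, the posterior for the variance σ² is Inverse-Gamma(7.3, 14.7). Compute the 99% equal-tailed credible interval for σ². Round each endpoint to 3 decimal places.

Inverse-Gamma(7.3, 14.7) quantiles: F⁻¹(0.005) and F⁻¹(0.995).
Equivalently, 1/σ² ~ Gamma(7.3, rate = 14.7); invert its 0.995 and 0.005 quantiles.
Posterior mean ≈ 2.333, SD ≈ 1.014; a Normal approximation gives roughly [-0.277, 4.944].
Exact: lower = 0.913; upper = 6.699.

[0.913, 6.699]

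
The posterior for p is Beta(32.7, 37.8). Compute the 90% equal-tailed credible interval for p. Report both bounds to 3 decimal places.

Posterior: Beta(32.7, 37.8).
Equal-tailed 90% interval: the 0.05 and 0.95 quantiles of Beta(32.7, 37.8).
Posterior mean ≈ 0.464, SD ≈ 0.059; a Normal approximation gives roughly [0.367, 0.561].
Exact: F⁻¹(0.05) = 0.367; F⁻¹(0.95) = 0.562.

[0.367, 0.562]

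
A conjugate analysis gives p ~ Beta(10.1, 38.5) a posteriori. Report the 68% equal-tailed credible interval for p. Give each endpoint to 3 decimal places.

Posterior: Beta(10.1, 38.5).
Equal-tailed 68% interval: the 0.16 and 0.84 quantiles of Beta(10.1, 38.5).
Posterior mean ≈ 0.208, SD ≈ 0.058; a Normal approximation gives roughly [0.151, 0.265].
Exact: F⁻¹(0.16) = 0.150; F⁻¹(0.84) = 0.265.

[0.150, 0.265]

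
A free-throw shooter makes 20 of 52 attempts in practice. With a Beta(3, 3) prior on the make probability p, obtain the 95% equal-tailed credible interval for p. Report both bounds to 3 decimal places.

[0.276, 0.524]

Posterior: Beta(3+20, 3+32) = Beta(23, 35).
Equal-tailed 95% interval: the 0.025 and 0.975 quantiles of Beta(23, 35).
Posterior mean ≈ 0.397, SD ≈ 0.064; a Normal approximation gives roughly [0.272, 0.521].
Exact: F⁻¹(0.025) = 0.276; F⁻¹(0.975) = 0.524.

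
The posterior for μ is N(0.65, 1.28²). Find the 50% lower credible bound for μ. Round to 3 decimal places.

0.650

Need L with P(μ ≥ L) = 0.50: L = 0.65 − z_{0.5}·1.28.
z = 0.000; L = 0.65 − 0.000 × 1.28 = 0.650.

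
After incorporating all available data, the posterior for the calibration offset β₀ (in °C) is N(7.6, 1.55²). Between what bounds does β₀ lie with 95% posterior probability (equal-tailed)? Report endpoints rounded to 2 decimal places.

The posterior is symmetric, so the 95% equal-tailed interval is β₀ = 7.6 ± z·1.55 with z = 1.960.
Half-width: 1.960 × 1.55 = 3.04.
7.6 − 3.04 = 4.56; 7.6 + 3.04 = 10.64.

[4.56, 10.64]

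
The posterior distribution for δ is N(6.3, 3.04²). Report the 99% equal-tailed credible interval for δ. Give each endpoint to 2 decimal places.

[-1.53, 14.13]

The posterior is symmetric, so the 99% equal-tailed interval is δ = 6.3 ± z·3.04 with z = 2.576.
Half-width: 2.576 × 3.04 = 7.83.
6.3 − 7.83 = -1.53; 6.3 + 7.83 = 14.13.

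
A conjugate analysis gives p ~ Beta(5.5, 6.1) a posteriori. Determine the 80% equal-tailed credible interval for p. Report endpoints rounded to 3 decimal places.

[0.290, 0.660]

Posterior: Beta(5.5, 6.1).
Equal-tailed 80% interval: the 0.1 and 0.9 quantiles of Beta(5.5, 6.1).
Posterior mean ≈ 0.474, SD ≈ 0.141; a Normal approximation gives roughly [0.294, 0.654].
Exact: F⁻¹(0.1) = 0.290; F⁻¹(0.9) = 0.660.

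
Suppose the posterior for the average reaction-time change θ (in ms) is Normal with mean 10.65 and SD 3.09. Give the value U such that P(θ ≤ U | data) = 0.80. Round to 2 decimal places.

Need U with P(θ ≤ U) = 0.80: U = 10.65 + z_{0.2}·3.09.
z = 0.842; U = 10.65 + 0.842 × 3.09 = 13.25.

13.25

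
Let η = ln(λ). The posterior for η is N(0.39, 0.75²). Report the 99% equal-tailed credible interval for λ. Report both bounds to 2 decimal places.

[0.21, 10.19]

On the log scale the 99% interval is 0.39 ± 2.576 × 0.75 = [-1.5419, 2.3219].
Exponentiate: [e^-1.5419, e^2.3219] = [0.21, 10.19].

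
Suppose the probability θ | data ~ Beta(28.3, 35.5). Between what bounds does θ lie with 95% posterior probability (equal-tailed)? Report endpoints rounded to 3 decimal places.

Posterior: Beta(28.3, 35.5).
Equal-tailed 95% interval: the 0.025 and 0.975 quantiles of Beta(28.3, 35.5).
Posterior mean ≈ 0.444, SD ≈ 0.062; a Normal approximation gives roughly [0.323, 0.565].
Exact: F⁻¹(0.025) = 0.325; F⁻¹(0.975) = 0.566.

[0.325, 0.566]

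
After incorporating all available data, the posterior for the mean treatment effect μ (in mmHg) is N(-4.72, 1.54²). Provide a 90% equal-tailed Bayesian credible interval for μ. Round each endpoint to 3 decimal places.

The posterior is symmetric, so the 90% equal-tailed interval is μ = -4.72 ± z·1.54 with z = 1.645.
Half-width: 1.645 × 1.54 = 2.533.
-4.72 − 2.533 = -7.253; -4.72 + 2.533 = -2.187.

[-7.253, -2.187]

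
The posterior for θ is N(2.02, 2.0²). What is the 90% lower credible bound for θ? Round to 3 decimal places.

Need L with P(θ ≥ L) = 0.90: L = 2.02 − z_{0.1}·2.0.
z = 1.282; L = 2.02 − 1.282 × 2.0 = -0.543.

-0.543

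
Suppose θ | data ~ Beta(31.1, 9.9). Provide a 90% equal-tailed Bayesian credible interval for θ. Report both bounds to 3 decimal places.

[0.643, 0.860]

Posterior: Beta(31.1, 9.9).
Equal-tailed 90% interval: the 0.05 and 0.95 quantiles of Beta(31.1, 9.9).
Posterior mean ≈ 0.759, SD ≈ 0.066; a Normal approximation gives roughly [0.650, 0.867].
Exact: F⁻¹(0.05) = 0.643; F⁻¹(0.95) = 0.860.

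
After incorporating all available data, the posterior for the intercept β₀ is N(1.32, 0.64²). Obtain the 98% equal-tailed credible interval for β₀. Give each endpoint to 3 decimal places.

[-0.169, 2.809]

The posterior is symmetric, so the 98% equal-tailed interval is β₀ = 1.32 ± z·0.64 with z = 2.326.
Half-width: 2.326 × 0.64 = 1.489.
1.32 − 1.489 = -0.169; 1.32 + 1.489 = 2.809.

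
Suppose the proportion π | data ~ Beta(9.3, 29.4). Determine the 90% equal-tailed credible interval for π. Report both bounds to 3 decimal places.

[0.137, 0.359]

Posterior: Beta(9.3, 29.4).
Equal-tailed 90% interval: the 0.05 and 0.95 quantiles of Beta(9.3, 29.4).
Posterior mean ≈ 0.240, SD ≈ 0.068; a Normal approximation gives roughly [0.129, 0.352].
Exact: F⁻¹(0.05) = 0.137; F⁻¹(0.95) = 0.359.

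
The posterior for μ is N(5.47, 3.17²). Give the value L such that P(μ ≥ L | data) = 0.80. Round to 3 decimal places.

2.802

Need L with P(μ ≥ L) = 0.80: L = 5.47 − z_{0.2}·3.17.
z = 0.842; L = 5.47 − 0.842 × 3.17 = 2.802.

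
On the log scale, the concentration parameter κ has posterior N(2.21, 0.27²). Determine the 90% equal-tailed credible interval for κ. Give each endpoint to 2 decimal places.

On the log scale the 90% interval is 2.21 ± 1.645 × 0.27 = [1.7659, 2.6541].
Exponentiate: [e^1.7659, e^2.6541] = [5.85, 14.21].

[5.85, 14.21]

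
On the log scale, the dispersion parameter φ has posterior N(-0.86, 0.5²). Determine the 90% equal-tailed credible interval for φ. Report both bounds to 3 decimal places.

On the log scale the 90% interval is -0.86 ± 1.645 × 0.5 = [-1.6824, -0.0376].
Exponentiate: [e^-1.6824, e^-0.0376] = [0.186, 0.963].

[0.186, 0.963]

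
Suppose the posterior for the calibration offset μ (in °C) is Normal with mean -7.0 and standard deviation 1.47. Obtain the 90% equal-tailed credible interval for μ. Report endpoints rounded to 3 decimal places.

The posterior is symmetric, so the 90% equal-tailed interval is μ = -7.0 ± z·1.47 with z = 1.645.
Half-width: 1.645 × 1.47 = 2.418.
-7.0 − 2.418 = -9.418; -7.0 + 2.418 = -4.582.

[-9.418, -4.582]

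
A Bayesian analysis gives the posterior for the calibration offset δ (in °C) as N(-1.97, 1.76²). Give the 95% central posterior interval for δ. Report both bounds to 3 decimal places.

The posterior is symmetric, so the 95% equal-tailed interval is δ = -1.97 ± z·1.76 with z = 1.960.
Half-width: 1.960 × 1.76 = 3.450.
-1.97 − 3.450 = -5.420; -1.97 + 3.450 = 1.480.

[-5.420, 1.480]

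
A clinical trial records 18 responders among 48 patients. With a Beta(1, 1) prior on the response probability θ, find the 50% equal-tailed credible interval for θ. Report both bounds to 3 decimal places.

[0.333, 0.426]

Posterior: Beta(1+18, 1+30) = Beta(19, 31).
Equal-tailed 50% interval: the 0.25 and 0.75 quantiles of Beta(19, 31).
Posterior mean ≈ 0.380, SD ≈ 0.068; a Normal approximation gives roughly [0.334, 0.426].
Exact: F⁻¹(0.25) = 0.333; F⁻¹(0.75) = 0.426.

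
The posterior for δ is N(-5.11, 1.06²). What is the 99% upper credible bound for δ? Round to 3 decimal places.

-2.644

Need U with P(δ ≤ U) = 0.99: U = -5.11 + z_{0.01}·1.06.
z = 2.326; U = -5.11 + 2.326 × 1.06 = -2.644.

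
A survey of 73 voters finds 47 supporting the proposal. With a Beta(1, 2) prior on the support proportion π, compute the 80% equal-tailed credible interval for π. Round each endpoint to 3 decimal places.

[0.560, 0.702]

Posterior: Beta(1+47, 2+26) = Beta(48, 28).
Equal-tailed 80% interval: the 0.1 and 0.9 quantiles of Beta(48, 28).
Posterior mean ≈ 0.632, SD ≈ 0.055; a Normal approximation gives roughly [0.561, 0.702].
Exact: F⁻¹(0.1) = 0.560; F⁻¹(0.9) = 0.702.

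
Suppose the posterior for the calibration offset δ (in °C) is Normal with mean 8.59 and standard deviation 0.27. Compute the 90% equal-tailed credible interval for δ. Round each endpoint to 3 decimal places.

The posterior is symmetric, so the 90% equal-tailed interval is δ = 8.59 ± z·0.27 with z = 1.645.
Half-width: 1.645 × 0.27 = 0.444.
8.59 − 0.444 = 8.146; 8.59 + 0.444 = 9.034.

[8.146, 9.034]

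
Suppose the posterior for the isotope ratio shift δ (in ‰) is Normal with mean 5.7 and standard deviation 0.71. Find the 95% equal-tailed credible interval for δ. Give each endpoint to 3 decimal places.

The posterior is symmetric, so the 95% equal-tailed interval is δ = 5.7 ± z·0.71 with z = 1.960.
Half-width: 1.960 × 0.71 = 1.392.
5.7 − 1.392 = 4.308; 5.7 + 1.392 = 7.092.

[4.308, 7.092]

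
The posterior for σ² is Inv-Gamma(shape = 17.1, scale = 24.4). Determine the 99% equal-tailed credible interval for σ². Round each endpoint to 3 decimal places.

[0.824, 2.933]

Inverse-Gamma(17.1, 24.4) quantiles: F⁻¹(0.005) and F⁻¹(0.995).
Equivalently, 1/σ² ~ Gamma(17.1, rate = 24.4); invert its 0.995 and 0.005 quantiles.
Posterior mean ≈ 1.516, SD ≈ 0.390; a Normal approximation gives roughly [0.511, 2.520].
Exact: lower = 0.824; upper = 2.933.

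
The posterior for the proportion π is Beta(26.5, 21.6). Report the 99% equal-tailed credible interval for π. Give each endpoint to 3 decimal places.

[0.368, 0.726]

Posterior: Beta(26.5, 21.6).
Equal-tailed 99% interval: the 0.005 and 0.995 quantiles of Beta(26.5, 21.6).
Posterior mean ≈ 0.551, SD ≈ 0.071; a Normal approximation gives roughly [0.368, 0.734].
Exact: F⁻¹(0.005) = 0.368; F⁻¹(0.995) = 0.726.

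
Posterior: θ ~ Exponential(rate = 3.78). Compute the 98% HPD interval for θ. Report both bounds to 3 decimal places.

[0.000, 1.035]

The exponential density is strictly decreasing on [0, ∞), so the HPD interval is anchored at 0: [0, q] with P(θ ≤ q) = 0.98.
q = −ln(1 − 0.98) / 3.78 = 3.9120 / 3.78 = 1.035.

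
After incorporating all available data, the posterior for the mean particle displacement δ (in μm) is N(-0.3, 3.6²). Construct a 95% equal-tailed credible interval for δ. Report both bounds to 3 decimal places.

The posterior is symmetric, so the 95% equal-tailed interval is δ = -0.3 ± z·3.6 with z = 1.960.
Half-width: 1.960 × 3.6 = 7.056.
-0.3 − 7.056 = -7.356; -0.3 + 7.056 = 6.756.

[-7.356, 6.756]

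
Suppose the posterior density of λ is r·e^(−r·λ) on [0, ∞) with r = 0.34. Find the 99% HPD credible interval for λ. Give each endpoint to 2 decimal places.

[0.00, 13.54]

The exponential density is strictly decreasing on [0, ∞), so the HPD interval is anchored at 0: [0, q] with P(λ ≤ q) = 0.99.
q = −ln(1 − 0.99) / 0.34 = 4.6052 / 0.34 = 13.54.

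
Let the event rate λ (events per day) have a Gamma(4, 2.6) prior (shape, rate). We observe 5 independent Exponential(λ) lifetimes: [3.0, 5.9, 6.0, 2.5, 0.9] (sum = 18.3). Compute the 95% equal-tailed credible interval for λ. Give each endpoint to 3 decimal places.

Posterior: Gamma(4+5, 2.6+18.3) = Gamma(9, 20.9) (shape, rate).
Equal-tailed 95% interval: Gamma(9, 20.9) quantiles at 0.025 and 0.975.
Posterior mean ≈ 0.431, SD ≈ 0.144; a Normal approximation gives roughly [0.149, 0.712].
Exact: lower = 0.197; upper = 0.754.

[0.197, 0.754]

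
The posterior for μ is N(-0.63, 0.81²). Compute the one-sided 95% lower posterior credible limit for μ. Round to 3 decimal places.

-1.962

Need L with P(μ ≥ L) = 0.95: L = -0.63 − z_{0.05}·0.81.
z = 1.645; L = -0.63 − 1.645 × 0.81 = -1.962.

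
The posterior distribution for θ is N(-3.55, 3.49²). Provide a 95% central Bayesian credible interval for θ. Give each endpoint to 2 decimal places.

[-10.39, 3.29]

The posterior is symmetric, so the 95% equal-tailed interval is θ = -3.55 ± z·3.49 with z = 1.960.
Half-width: 1.960 × 3.49 = 6.84.
-3.55 − 6.84 = -10.39; -3.55 + 6.84 = 3.29.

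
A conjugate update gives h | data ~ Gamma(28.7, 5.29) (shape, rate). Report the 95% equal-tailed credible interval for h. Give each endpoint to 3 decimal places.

[3.625, 7.583]

Posterior: Gamma(shape 28.7, rate 5.29).
Equal-tailed 95% interval: Gamma(28.7, 5.29) quantiles at 0.025 and 0.975.
Posterior mean ≈ 5.425, SD ≈ 1.013; a Normal approximation gives roughly [3.440, 7.410].
Exact: lower = 3.625; upper = 7.583.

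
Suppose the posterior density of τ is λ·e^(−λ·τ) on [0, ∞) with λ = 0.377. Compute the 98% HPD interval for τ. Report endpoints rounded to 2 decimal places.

The exponential density is strictly decreasing on [0, ∞), so the HPD interval is anchored at 0: [0, q] with P(τ ≤ q) = 0.98.
q = −ln(1 − 0.98) / 0.377 = 3.9120 / 0.377 = 10.38.

[0.00, 10.38]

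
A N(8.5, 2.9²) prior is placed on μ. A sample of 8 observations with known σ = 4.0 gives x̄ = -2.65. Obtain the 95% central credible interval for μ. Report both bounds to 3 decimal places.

[-2.999, 1.984]

Posterior precision = 1/2.9² + 8/4.0² = 0.1189 + 0.5000 = 0.6189, so posterior SD = 1.2711.
Posterior mean = (8.5/2.9² + 8·-2.65/4.0²) / 0.6189 = -0.5078.
Interval: -0.5078 ± 1.960 × 1.2711 → [-2.999, 1.984].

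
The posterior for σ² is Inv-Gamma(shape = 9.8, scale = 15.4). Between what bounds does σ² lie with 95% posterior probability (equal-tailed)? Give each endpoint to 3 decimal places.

[0.915, 3.306]

Inverse-Gamma(9.8, 15.4) quantiles: F⁻¹(0.025) and F⁻¹(0.975).
Equivalently, 1/σ² ~ Gamma(9.8, rate = 15.4); invert its 0.975 and 0.025 quantiles.
Posterior mean ≈ 1.750, SD ≈ 0.627; a Normal approximation gives roughly [0.522, 2.978].
Exact: lower = 0.915; upper = 3.306.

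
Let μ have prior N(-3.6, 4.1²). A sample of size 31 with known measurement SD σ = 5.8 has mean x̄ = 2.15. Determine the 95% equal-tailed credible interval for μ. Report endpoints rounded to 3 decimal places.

[-0.178, 3.780]

Posterior precision = 1/4.1² + 31/5.8² = 0.0595 + 0.9215 = 0.9810, so posterior SD = 1.0096.
Posterior mean = (-3.6/4.1² + 31·2.15/5.8²) / 0.9810 = 1.8013.
Interval: 1.8013 ± 1.960 × 1.0096 → [-0.178, 3.780].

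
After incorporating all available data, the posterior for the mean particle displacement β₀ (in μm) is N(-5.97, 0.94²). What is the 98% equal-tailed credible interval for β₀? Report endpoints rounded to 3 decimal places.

The posterior is symmetric, so the 98% equal-tailed interval is β₀ = -5.97 ± z·0.94 with z = 2.326.
Half-width: 2.326 × 0.94 = 2.187.
-5.97 − 2.187 = -8.157; -5.97 + 2.187 = -3.783.

[-8.157, -3.783]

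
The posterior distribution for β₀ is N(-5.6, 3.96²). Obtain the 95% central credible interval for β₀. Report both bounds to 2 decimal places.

The posterior is symmetric, so the 95% equal-tailed interval is β₀ = -5.6 ± z·3.96 with z = 1.960.
Half-width: 1.960 × 3.96 = 7.76.
-5.6 − 7.76 = -13.36; -5.6 + 7.76 = 2.16.

[-13.36, 2.16]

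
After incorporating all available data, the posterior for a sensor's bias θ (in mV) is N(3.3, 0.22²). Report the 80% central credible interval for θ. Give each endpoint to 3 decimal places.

The posterior is symmetric, so the 80% equal-tailed interval is θ = 3.3 ± z·0.22 with z = 1.282.
Half-width: 1.282 × 0.22 = 0.282.
3.3 − 0.282 = 3.018; 3.3 + 0.282 = 3.582.

[3.018, 3.582]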